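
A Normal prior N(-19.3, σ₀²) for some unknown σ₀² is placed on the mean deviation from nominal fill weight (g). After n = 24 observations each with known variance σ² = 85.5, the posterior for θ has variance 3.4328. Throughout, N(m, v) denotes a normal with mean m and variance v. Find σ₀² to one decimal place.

Posterior precision equals prior precision plus data precision: 1/σ_n² = 1/σ₀² + n/σ².
So 1/σ₀² = 1/3.4328 − 24/85.5 = 0.291307 − 0.280702 = 0.010605.
Hence σ₀² = 1/0.010605 ≈ 94.3.

σ₀² = 94.3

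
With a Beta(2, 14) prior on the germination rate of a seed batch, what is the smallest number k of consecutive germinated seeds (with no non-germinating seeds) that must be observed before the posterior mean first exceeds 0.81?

k = 58

After k germinated seeds and 0 non-germinating seeds the posterior is Beta(2+k, 14), with mean (2+k)/(2+14+k).
Set (2+k)/(16+k) > 0.81 and solve: k > (0.81·16 − 2)/(1 − 0.81) = 57.684.
The smallest integer exceeding 57.684 is 58.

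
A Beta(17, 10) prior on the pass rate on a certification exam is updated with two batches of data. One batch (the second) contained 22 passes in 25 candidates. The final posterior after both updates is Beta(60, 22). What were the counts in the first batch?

21 passes and 9 failures

Sequential conjugate updates are equivalent to a single update on the pooled data, so total successes = posterior α − prior α and total failures = posterior β − prior β.
Total across both batches: 60−17=43 passes, 22−10=12 failures.
Subtract the second batch: 43−22=21 passes and 12−3=9 failures.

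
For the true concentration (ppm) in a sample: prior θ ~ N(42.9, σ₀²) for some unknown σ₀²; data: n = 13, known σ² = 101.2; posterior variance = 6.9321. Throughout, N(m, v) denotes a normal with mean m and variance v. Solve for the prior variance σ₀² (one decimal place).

For the Normal–Normal model with known σ², precisions add: τ_n = τ₀ + n/σ².
So 1/σ₀² = 1/6.9321 − 13/101.2 = 0.144256 − 0.128458 = 0.015798.
Hence σ₀² = 1/0.015798 ≈ 63.3.

σ₀² = 63.3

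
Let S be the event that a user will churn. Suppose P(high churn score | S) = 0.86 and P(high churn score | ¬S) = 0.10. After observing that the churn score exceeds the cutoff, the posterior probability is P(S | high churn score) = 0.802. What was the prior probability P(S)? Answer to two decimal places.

P(S) = 0.32

In odds form, posterior odds = prior odds × likelihood ratio, so prior odds = posterior odds ÷ LR.
Posterior odds = 0.802/(1−0.802) = 4.0505. LR = 0.86/0.10 = 8.6000.
Prior odds = 4.0505/8.6000 = 0.4710, so P(S) = 0.4710/(1+0.4710) ≈ 0.32.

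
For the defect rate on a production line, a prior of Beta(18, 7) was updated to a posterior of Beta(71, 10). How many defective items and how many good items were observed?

53 defective items and 3 good items

Under Beta–binomial conjugacy the posterior parameters are (a+s, b+f).
Match parameters: s=71−18=53, f=10−7=3.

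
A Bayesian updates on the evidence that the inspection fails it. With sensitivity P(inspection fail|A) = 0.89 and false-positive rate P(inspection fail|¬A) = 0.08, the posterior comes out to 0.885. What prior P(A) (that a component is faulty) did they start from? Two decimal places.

Bayes' rule in odds form gives O(A|E) = O(A)·[P(E|A)/P(E|¬A)], hence O(A) = O(A|E)/LR.
Posterior odds = 0.885/(1−0.885) = 7.6957. LR = 0.89/0.08 = 11.1250.
Prior odds = 7.6957/11.1250 = 0.6917, so P(A) = 0.6917/(1+0.6917) ≈ 0.41.

P(A) = 0.41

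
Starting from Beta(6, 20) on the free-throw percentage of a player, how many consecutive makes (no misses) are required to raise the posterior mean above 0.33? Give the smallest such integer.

k = 4

After k makes and 0 misses the posterior is Beta(6+k, 20), with mean (6+k)/(6+20+k).
Set (6+k)/(26+k) > 0.33 and solve: k > (0.33·26 − 6)/(1 − 0.33) = 3.851.
The smallest integer exceeding 3.851 is 4, and checking k=4: (10)/(30) = 0.3333 > 0.33.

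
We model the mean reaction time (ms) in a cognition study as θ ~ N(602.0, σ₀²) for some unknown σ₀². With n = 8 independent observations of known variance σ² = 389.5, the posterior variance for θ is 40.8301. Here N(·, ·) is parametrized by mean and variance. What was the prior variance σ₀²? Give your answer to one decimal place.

Posterior precision equals prior precision plus data precision: 1/σ_n² = 1/σ₀² + n/σ².
So 1/σ₀² = 1/40.8301 − 8/389.5 = 0.024492 − 0.020539 = 0.003953.
Hence σ₀² = 1/0.003953 ≈ 253.0.

σ₀² = 253.0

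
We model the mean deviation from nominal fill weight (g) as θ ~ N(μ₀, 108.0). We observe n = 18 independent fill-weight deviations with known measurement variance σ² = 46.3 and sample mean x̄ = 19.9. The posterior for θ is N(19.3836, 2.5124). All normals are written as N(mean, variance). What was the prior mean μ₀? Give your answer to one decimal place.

The posterior mean is a precision-weighted average: μ_n = (τ₀μ₀ + τ_data·x̄)/(τ₀+τ_data), with τ₀=1/σ₀² and τ_data=n/σ².
Here τ₀ = 1/108.0 = 0.009259 and τ_data = 18/46.3 = 0.388769, so τ_n = 0.398028.
Rearranging for μ₀: μ₀ = (μ_n·τ_n − τ_data·x̄)/τ₀ = (19.3836·0.398028 − 0.388769·19.9) / 0.009259 = -0.021288/0.009259 ≈ -2.3.

μ₀ = -2.3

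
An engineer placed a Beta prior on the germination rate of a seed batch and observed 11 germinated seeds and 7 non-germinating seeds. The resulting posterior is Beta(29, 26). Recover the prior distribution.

Beta(18, 19)

Under Beta–binomial conjugacy the posterior parameters are (a+s, b+f).
Subtract the data counts: 29−11=18, 26−7=19.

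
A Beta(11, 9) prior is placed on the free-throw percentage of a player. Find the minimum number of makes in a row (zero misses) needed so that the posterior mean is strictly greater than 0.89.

After k makes and 0 misses the posterior is Beta(11+k, 9), with mean (11+k)/(11+9+k).
Set (11+k)/(20+k) > 0.89 and solve: k > (0.89·20 − 11)/(1 − 0.89) = 61.818.
The smallest integer exceeding 61.818 is 62, and checking k=62: (73)/(82) = 0.8902 > 0.89.

k = 62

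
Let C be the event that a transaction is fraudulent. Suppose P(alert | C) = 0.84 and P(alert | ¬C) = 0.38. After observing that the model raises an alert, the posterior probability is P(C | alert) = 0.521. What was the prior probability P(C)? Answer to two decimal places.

Bayes' rule in odds form gives O(C|E) = O(C)·[P(E|C)/P(E|¬C)], hence O(C) = O(C|E)/LR.
Posterior odds = 0.521/(1−0.521) = 1.0877. LR = 0.84/0.38 = 2.2105.
Prior odds = 1.0877/2.2105 = 0.4921, so P(C) = 0.4921/(1+0.4921) ≈ 0.33.

P(C) = 0.33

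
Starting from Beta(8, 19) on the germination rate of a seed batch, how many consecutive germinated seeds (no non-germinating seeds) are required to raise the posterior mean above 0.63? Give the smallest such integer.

After k germinated seeds and 0 non-germinating seeds the posterior is Beta(8+k, 19), with mean (8+k)/(8+19+k).
Set (8+k)/(27+k) > 0.63 and solve: k > (0.63·27 − 8)/(1 − 0.63) = 24.351.
The smallest integer exceeding 24.351 is 25, and checking k=25: (33)/(52) = 0.6346 > 0.63.

k = 25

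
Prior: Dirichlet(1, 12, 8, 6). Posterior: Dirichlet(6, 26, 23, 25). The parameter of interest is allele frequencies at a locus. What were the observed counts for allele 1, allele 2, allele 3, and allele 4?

For a Dirichlet(α) prior with multinomial counts c, the posterior is Dirichlet(α + c) componentwise.
Counts are posterior − prior componentwise: 6−1=5, 26−12=14, 23−8=15, 25−6=19.

counts (5, 14, 15, 19)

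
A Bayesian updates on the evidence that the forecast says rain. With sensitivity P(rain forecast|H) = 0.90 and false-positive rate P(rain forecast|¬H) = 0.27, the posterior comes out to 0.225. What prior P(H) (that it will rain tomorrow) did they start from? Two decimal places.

In odds form, posterior odds = prior odds × likelihood ratio, so prior odds = posterior odds ÷ LR.
Posterior odds = 0.225/(1−0.225) = 0.2903. LR = 0.90/0.27 = 3.3333.
Prior odds = 0.2903/3.3333 = 0.0871, so P(H) = 0.0871/(1+0.0871) ≈ 0.08.

P(H) = 0.08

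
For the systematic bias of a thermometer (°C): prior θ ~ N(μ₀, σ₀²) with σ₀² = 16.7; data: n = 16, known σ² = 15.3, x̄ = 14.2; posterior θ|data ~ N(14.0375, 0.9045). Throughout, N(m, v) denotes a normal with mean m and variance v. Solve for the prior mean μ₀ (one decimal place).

μ₀ = 11.2

The posterior mean is a precision-weighted average: μ_n = (τ₀μ₀ + τ_data·x̄)/(τ₀+τ_data), with τ₀=1/σ₀² and τ_data=n/σ².
Here τ₀ = 1/16.7 = 0.059880 and τ_data = 16/15.3 = 1.045752, so τ_n = 1.105632.
Rearranging for μ₀: μ₀ = (μ_n·τ_n − τ_data·x̄)/τ₀ = (14.0375·1.105632 − 1.045752·14.2) / 0.059880 = 0.670631/0.059880 ≈ 11.2.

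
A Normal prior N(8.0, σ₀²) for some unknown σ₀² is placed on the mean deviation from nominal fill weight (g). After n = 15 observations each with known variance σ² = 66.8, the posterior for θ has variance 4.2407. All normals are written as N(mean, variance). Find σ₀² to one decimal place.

σ₀² = 88.8

Posterior precision equals prior precision plus data precision: 1/σ_n² = 1/σ₀² + n/σ².
So 1/σ₀² = 1/4.2407 − 15/66.8 = 0.235810 − 0.224551 = 0.011259.
Hence σ₀² = 1/0.011259 ≈ 88.8.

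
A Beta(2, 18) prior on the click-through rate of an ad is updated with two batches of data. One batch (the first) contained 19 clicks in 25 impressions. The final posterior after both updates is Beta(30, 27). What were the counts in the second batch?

Sequential conjugate updates are equivalent to a single update on the pooled data, so total successes = posterior α − prior α and total failures = posterior β − prior β.
Total across both batches: 30−2=28 clicks, 27−18=9 non-clicks.
Subtract the first batch: 28−19=9 clicks and 9−6=3 non-clicks.

9 clicks and 3 non-clicks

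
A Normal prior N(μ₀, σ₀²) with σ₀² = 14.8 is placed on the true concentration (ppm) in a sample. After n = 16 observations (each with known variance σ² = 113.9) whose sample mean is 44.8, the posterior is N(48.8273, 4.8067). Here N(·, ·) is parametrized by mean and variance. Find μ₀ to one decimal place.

μ₀ = 57.2

With known observation variance, the Normal–Normal posterior has precision τ_n = τ₀ + n/σ² and mean μ_n = (τ₀μ₀ + (n/σ²)x̄)/τ_n.
Here τ₀ = 1/14.8 = 0.067568 and τ_data = 16/113.9 = 0.140474, so τ_n = 0.208042.
Rearranging for μ₀: μ₀ = (μ_n·τ_n − τ_data·x̄)/τ₀ = (48.8273·0.208042 − 0.140474·44.8) / 0.067568 = 3.864894/0.067568 ≈ 57.2.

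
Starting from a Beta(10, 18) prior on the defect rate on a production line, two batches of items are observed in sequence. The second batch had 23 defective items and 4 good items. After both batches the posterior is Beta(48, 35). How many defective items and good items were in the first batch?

15 defective items and 13 good items

Sequential conjugate updates are equivalent to a single update on the pooled data, so total successes = posterior α − prior α and total failures = posterior β − prior β.
Total across both batches: 48−10=38 defective items, 35−18=17 good items.
Subtract the second batch: 38−23=15 defective items and 17−4=13 good items.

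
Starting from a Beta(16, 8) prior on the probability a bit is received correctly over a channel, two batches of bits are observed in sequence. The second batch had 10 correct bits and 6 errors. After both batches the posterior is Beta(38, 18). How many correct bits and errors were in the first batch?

12 correct bits and 4 errors

Sequential conjugate updates are equivalent to a single update on the pooled data, so total successes = posterior α − prior α and total failures = posterior β − prior β.
Total across both batches: 38−16=22 correct bits, 18−8=10 errors.
Subtract the second batch: 22−10=12 correct bits and 10−6=4 errors.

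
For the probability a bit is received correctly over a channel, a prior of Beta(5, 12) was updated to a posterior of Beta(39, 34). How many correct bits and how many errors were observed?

34 correct bits and 22 errors

Under Beta–binomial conjugacy the posterior parameters are (a+s, b+f).
So s = 39 − 5 = 34 and f = 34 − 12 = 22.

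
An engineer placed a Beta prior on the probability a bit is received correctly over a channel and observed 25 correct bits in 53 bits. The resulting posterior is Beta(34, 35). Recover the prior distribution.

Under Beta–binomial conjugacy the posterior parameters are (α+s, β+f).
So α = 34 − 25 = 9 and β = 35 − 28 = 7.

Beta(9, 7)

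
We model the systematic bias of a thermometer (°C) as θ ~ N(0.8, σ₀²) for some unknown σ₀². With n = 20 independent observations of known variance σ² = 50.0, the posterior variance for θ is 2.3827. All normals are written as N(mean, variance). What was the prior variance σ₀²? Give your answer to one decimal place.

σ₀² = 50.8

Posterior precision equals prior precision plus data precision: 1/σ_n² = 1/σ₀² + n/σ².
So 1/σ₀² = 1/2.3827 − 20/50.0 = 0.419692 − 0.400000 = 0.019692.
Hence σ₀² = 1/0.019692 ≈ 50.8.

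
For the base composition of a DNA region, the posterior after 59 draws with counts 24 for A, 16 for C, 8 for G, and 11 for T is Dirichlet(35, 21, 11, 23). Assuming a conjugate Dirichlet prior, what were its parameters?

Dirichlet(11, 5, 3, 12)

For a Dirichlet(α) prior with multinomial counts c, the posterior is Dirichlet(α + c) componentwise.
Subtract each count from the matching posterior parameter: 35−24=11, 21−16=5, 11−8=3, 23−11=12.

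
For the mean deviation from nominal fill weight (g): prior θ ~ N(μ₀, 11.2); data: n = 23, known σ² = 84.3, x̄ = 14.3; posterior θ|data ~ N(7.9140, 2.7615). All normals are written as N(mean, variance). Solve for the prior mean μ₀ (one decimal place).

With known observation variance, the Normal–Normal posterior has precision τ_n = τ₀ + n/σ² and mean μ_n = (τ₀μ₀ + (n/σ²)x̄)/τ_n.
Here τ₀ = 1/11.2 = 0.089286 and τ_data = 23/84.3 = 0.272835, so τ_n = 0.362121.
Rearranging for μ₀: μ₀ = (μ_n·τ_n − τ_data·x̄)/τ₀ = (7.9140·0.362121 − 0.272835·14.3) / 0.089286 = -1.035715/0.089286 ≈ -11.6.

μ₀ = -11.6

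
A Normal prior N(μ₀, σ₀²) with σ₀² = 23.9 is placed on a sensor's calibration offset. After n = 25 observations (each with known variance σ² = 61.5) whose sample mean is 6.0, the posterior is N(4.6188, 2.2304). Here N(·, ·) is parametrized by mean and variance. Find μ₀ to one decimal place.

μ₀ = -8.8

With known observation variance, the Normal–Normal posterior has precision τ_n = τ₀ + n/σ² and mean μ_n = (τ₀μ₀ + (n/σ²)x̄)/τ_n.
Here τ₀ = 1/23.9 = 0.041841 and τ_data = 25/61.5 = 0.406504, so τ_n = 0.448345.
Rearranging for μ₀: μ₀ = (μ_n·τ_n − τ_data·x̄)/τ₀ = (4.6188·0.448345 − 0.406504·6.0) / 0.041841 = -0.368208/0.041841 ≈ -8.8.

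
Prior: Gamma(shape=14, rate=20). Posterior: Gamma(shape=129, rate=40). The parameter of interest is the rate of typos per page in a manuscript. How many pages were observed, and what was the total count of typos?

Gamma–Poisson conjugacy: posterior shape = α + Σxᵢ, posterior rate = β + n.
Matching: Σxᵢ = 129 − 14 = 115 and n = 40 − 20 = 20.

n = 20 pages with total 115 typos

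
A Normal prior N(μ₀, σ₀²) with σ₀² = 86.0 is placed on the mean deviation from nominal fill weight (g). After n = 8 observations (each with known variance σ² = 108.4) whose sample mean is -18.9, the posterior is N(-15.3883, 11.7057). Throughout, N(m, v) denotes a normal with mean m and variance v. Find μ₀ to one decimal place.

μ₀ = 6.9

The posterior mean is a precision-weighted average: μ_n = (τ₀μ₀ + τ_data·x̄)/(τ₀+τ_data), with τ₀=1/σ₀² and τ_data=n/σ².
Here τ₀ = 1/86.0 = 0.011628 and τ_data = 8/108.4 = 0.073801, so τ_n = 0.085429.
Rearranging for μ₀: μ₀ = (μ_n·τ_n − τ_data·x̄)/τ₀ = (-15.3883·0.085429 − 0.073801·-18.9) / 0.011628 = 0.080232/0.011628 ≈ 6.9.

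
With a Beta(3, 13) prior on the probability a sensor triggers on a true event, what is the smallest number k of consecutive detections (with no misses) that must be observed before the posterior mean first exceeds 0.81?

After k detections and 0 misses the posterior is Beta(3+k, 13), with mean (3+k)/(3+13+k).
Set (3+k)/(16+k) > 0.81 and solve: k > (0.81·16 − 3)/(1 − 0.81) = 52.421.
The smallest integer exceeding 52.421 is 53, and checking k=53: (56)/(69) = 0.8116 > 0.81.

k = 53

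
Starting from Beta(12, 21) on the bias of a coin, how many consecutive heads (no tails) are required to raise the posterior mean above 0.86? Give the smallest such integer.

k = 118

After k heads and 0 tails the posterior is Beta(12+k, 21), with mean (12+k)/(12+21+k).
Set (12+k)/(33+k) > 0.86 and solve: k > (0.86·33 − 12)/(1 − 0.86) = 117.000.
The smallest integer exceeding 117.000 is 118.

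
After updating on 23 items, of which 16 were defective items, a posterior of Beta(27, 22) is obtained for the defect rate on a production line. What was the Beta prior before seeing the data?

Beta is conjugate to the binomial likelihood: posterior = Beta(a+s, b+f).
So a = 27 − 16 = 11 and b = 22 − 7 = 15.

Beta(11, 15)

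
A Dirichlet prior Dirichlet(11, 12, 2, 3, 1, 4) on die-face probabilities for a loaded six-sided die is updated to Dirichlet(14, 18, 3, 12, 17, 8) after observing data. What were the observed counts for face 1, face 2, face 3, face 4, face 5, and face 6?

For a Dirichlet(α) prior with multinomial counts c, the posterior is Dirichlet(α + c) componentwise.
Counts are posterior − prior componentwise: 14−11=3, 18−12=6, 3−2=1, 12−3=9, 17−1=16, 8−4=4.

counts (3, 6, 1, 9, 16, 4)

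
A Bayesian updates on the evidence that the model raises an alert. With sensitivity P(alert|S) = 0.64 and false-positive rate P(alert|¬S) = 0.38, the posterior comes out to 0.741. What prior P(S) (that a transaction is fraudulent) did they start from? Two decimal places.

In odds form, posterior odds = prior odds × likelihood ratio, so prior odds = posterior odds ÷ LR.
Posterior odds = 0.741/(1−0.741) = 2.8610. LR = 0.64/0.38 = 1.6842.
Prior odds = 2.8610/1.6842 = 1.6987, so P(S) = 1.6987/(1+1.6987) ≈ 0.63.

P(S) = 0.63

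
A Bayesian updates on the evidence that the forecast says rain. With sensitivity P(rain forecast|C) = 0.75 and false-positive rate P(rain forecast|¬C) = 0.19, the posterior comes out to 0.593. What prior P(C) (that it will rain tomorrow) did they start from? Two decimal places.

Bayes' rule in odds form gives O(C|E) = O(C)·[P(E|C)/P(E|¬C)], hence O(C) = O(C|E)/LR.
Posterior odds = 0.593/(1−0.593) = 1.4570. LR = 0.75/0.19 = 3.9474.
Prior odds = 1.4570/3.9474 = 0.3691, so P(C) = 0.3691/(1+0.3691) ≈ 0.27.

P(C) = 0.27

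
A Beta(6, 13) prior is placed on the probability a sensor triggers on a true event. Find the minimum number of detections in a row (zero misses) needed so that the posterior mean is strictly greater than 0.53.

After k detections and 0 misses the posterior is Beta(6+k, 13), with mean (6+k)/(6+13+k).
Set (6+k)/(19+k) > 0.53 and solve: k > (0.53·19 − 6)/(1 − 0.53) = 8.660.
The smallest integer exceeding 8.660 is 9.

k = 9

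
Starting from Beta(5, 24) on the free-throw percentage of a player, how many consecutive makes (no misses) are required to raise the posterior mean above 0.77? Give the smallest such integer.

After k makes and 0 misses the posterior is Beta(5+k, 24), with mean (5+k)/(5+24+k).
Set (5+k)/(29+k) > 0.77 and solve: k > (0.77·29 − 5)/(1 − 0.77) = 75.348.
The smallest integer exceeding 75.348 is 76.

k = 76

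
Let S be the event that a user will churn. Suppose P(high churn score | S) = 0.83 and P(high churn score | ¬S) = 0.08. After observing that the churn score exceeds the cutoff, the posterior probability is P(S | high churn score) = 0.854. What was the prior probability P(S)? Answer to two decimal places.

Bayes' rule in odds form gives O(S|E) = O(S)·[P(E|S)/P(E|¬S)], hence O(S) = O(S|E)/LR.
Posterior odds = 0.854/(1−0.854) = 5.8493. LR = 0.83/0.08 = 10.3750.
Prior odds = 5.8493/10.3750 = 0.5638, so P(S) = 0.5638/(1+0.5638) ≈ 0.36.

P(S) = 0.36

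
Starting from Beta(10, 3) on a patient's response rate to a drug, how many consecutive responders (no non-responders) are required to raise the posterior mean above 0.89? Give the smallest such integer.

After k responders and 0 non-responders the posterior is Beta(10+k, 3), with mean (10+k)/(10+3+k).
Set (10+k)/(13+k) > 0.89 and solve: k > (0.89·13 − 10)/(1 − 0.89) = 14.273.
The smallest integer exceeding 14.273 is 15, and checking k=15: (25)/(28) = 0.8929 > 0.89.

k = 15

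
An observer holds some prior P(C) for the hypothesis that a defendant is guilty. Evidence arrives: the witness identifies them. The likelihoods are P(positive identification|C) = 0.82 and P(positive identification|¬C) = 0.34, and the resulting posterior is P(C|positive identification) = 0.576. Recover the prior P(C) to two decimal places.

Bayes' rule in odds form gives O(C|E) = O(C)·[P(E|C)/P(E|¬C)], hence O(C) = O(C|E)/LR.
Posterior odds = 0.576/(1−0.576) = 1.3585. LR = 0.82/0.34 = 2.4118.
Prior odds = 1.3585/2.4118 = 0.5633, so P(C) = 0.5633/(1+0.5633) ≈ 0.36.

P(C) = 0.36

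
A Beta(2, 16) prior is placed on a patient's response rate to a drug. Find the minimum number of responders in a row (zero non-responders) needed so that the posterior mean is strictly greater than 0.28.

k = 5

After k responders and 0 non-responders the posterior is Beta(2+k, 16), with mean (2+k)/(2+16+k).
Set (2+k)/(18+k) > 0.28 and solve: k > (0.28·18 − 2)/(1 − 0.28) = 4.222.
The smallest integer exceeding 4.222 is 5, and checking k=5: (7)/(23) = 0.3043 > 0.28.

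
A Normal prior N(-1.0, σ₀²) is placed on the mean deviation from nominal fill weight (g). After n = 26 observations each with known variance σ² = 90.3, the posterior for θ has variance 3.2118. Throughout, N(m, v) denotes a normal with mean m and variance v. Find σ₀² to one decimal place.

σ₀² = 42.7

Posterior precision equals prior precision plus data precision: 1/σ_n² = 1/σ₀² + n/σ².
So 1/σ₀² = 1/3.2118 − 26/90.3 = 0.311352 − 0.287929 = 0.023423.
Hence σ₀² = 1/0.023423 ≈ 42.7.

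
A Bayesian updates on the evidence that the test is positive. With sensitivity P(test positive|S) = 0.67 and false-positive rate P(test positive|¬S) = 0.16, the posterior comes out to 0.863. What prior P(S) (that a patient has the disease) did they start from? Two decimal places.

P(S) = 0.60

In odds form, posterior odds = prior odds × likelihood ratio, so prior odds = posterior odds ÷ LR.
Posterior odds = 0.863/(1−0.863) = 6.2993. LR = 0.67/0.16 = 4.1875.
Prior odds = 6.2993/4.1875 = 1.5043, so P(S) = 1.5043/(1+1.5043) ≈ 0.60.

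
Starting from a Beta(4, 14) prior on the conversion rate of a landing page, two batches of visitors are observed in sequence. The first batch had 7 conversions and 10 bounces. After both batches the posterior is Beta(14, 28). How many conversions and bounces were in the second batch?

3 conversions and 4 bounces

Because Beta–binomial updating is additive in the counts, the combined data contributed (α_post−α_prior, β_post−β_prior) successes and failures.
Total across both batches: 14−4=10 conversions, 28−14=14 bounces.
Subtract the first batch: 10−7=3 conversions and 14−10=4 bounces.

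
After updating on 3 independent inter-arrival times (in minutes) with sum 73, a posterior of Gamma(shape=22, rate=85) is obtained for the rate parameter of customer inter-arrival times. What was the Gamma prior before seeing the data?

Gamma–exponential conjugacy: posterior shape = α + n, posterior rate = β + Σtᵢ.
So α = 22 − 3 = 19 and β = 85 − 73 = 12.

Gamma(shape=19, rate=12)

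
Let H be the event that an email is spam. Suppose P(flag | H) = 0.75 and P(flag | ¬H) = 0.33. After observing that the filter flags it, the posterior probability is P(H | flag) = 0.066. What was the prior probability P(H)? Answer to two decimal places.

In odds form, posterior odds = prior odds × likelihood ratio, so prior odds = posterior odds ÷ LR.
Posterior odds = 0.066/(1−0.066) = 0.0707. LR = 0.75/0.33 = 2.2727.
Prior odds = 0.0707/2.2727 = 0.0311, so P(H) = 0.0311/(1+0.0311) ≈ 0.03.

P(H) = 0.03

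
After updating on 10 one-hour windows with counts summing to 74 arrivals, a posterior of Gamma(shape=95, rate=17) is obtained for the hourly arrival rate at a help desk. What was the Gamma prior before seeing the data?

A Gamma(α, β) prior (rate parametrization) on a Poisson rate with n observations summing to S gives posterior Gamma(α+S, β+n).
So α = 95 − 74 = 21 and β = 17 − 10 = 7.

Gamma(shape=21, rate=7)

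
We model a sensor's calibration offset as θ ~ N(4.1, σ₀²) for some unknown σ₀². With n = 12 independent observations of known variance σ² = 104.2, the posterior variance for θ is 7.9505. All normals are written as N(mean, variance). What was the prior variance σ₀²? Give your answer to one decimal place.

σ₀² = 94.2

For the Normal–Normal model with known σ², precisions add: τ_n = τ₀ + n/σ².
So 1/σ₀² = 1/7.9505 − 12/104.2 = 0.125778 − 0.115163 = 0.010615.
Hence σ₀² = 1/0.010615 ≈ 94.2.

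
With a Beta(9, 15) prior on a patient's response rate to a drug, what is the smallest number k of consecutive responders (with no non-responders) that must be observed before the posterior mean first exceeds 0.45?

After k responders and 0 non-responders the posterior is Beta(9+k, 15), with mean (9+k)/(9+15+k).
Set (9+k)/(24+k) > 0.45 and solve: k > (0.45·24 − 9)/(1 − 0.45) = 3.273.
The smallest integer exceeding 3.273 is 4, and checking k=4: (13)/(28) = 0.4643 > 0.45.

k = 4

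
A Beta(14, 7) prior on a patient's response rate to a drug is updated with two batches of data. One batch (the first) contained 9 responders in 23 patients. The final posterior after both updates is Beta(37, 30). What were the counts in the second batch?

Sequential conjugate updates are equivalent to a single update on the pooled data, so total successes = posterior α − prior α and total failures = posterior β − prior β.
Total across both batches: 37−14=23 responders, 30−7=23 non-responders.
Subtract the first batch: 23−9=14 responders and 23−14=9 non-responders.

14 responders and 9 non-responders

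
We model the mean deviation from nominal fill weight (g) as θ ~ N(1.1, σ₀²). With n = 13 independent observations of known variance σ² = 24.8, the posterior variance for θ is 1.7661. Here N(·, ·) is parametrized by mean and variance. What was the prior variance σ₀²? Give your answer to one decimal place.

σ₀² = 23.8

Posterior precision equals prior precision plus data precision: 1/σ_n² = 1/σ₀² + n/σ².
So 1/σ₀² = 1/1.7661 − 13/24.8 = 0.566219 − 0.524194 = 0.042025.
Hence σ₀² = 1/0.042025 ≈ 23.8.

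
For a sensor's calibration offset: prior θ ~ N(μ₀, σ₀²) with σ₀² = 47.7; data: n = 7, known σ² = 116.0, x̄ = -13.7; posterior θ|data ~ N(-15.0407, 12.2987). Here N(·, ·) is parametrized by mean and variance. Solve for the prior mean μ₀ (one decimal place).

μ₀ = -18.9

The posterior mean is a precision-weighted average: μ_n = (τ₀μ₀ + τ_data·x̄)/(τ₀+τ_data), with τ₀=1/σ₀² and τ_data=n/σ².
Here τ₀ = 1/47.7 = 0.020964 and τ_data = 7/116.0 = 0.060345, so τ_n = 0.081309.
Rearranging for μ₀: μ₀ = (μ_n·τ_n − τ_data·x̄)/τ₀ = (-15.0407·0.081309 − 0.060345·-13.7) / 0.020964 = -0.396218/0.020964 ≈ -18.9.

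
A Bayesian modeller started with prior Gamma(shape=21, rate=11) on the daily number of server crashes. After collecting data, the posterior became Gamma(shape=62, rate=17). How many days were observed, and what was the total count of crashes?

A Gamma(α, β) prior (rate parametrization) on a Poisson rate with n observations summing to S gives posterior Gamma(α+S, β+n).
Matching: Σxᵢ = 62 − 21 = 41 and n = 17 − 11 = 6.

n = 6 days with total 41 crashes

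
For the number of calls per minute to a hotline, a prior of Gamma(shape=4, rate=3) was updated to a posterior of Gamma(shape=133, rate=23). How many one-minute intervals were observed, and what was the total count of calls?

n = 20 one-minute intervals with total 129 calls

A Gamma(α, β) prior (rate parametrization) on a Poisson rate with n observations summing to S gives posterior Gamma(α+S, β+n).
Matching: Σxᵢ = 133 − 4 = 129 and n = 23 − 3 = 20.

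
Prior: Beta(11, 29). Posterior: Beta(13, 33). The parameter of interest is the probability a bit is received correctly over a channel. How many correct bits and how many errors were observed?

A Beta(α, β) prior with s successes and f failures in binomial data gives a Beta(α+s, β+f) posterior.
So s = 13 − 11 = 2 and f = 33 − 29 = 4.

2 correct bits and 4 errors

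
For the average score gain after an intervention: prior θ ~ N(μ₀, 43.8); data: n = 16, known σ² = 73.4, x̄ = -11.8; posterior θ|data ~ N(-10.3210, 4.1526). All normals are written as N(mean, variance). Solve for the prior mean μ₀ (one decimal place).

The posterior mean is a precision-weighted average: μ_n = (τ₀μ₀ + τ_data·x̄)/(τ₀+τ_data), with τ₀=1/σ₀² and τ_data=n/σ².
Here τ₀ = 1/43.8 = 0.022831 and τ_data = 16/73.4 = 0.217984, so τ_n = 0.240815.
Rearranging for μ₀: μ₀ = (μ_n·τ_n − τ_data·x̄)/τ₀ = (-10.3210·0.240815 − 0.217984·-11.8) / 0.022831 = 0.086760/0.022831 ≈ 3.8.

μ₀ = 3.8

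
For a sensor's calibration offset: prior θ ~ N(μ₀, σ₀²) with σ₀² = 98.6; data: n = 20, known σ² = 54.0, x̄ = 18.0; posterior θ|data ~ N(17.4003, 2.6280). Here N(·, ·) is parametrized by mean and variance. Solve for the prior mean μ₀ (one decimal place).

The posterior mean is a precision-weighted average: μ_n = (τ₀μ₀ + τ_data·x̄)/(τ₀+τ_data), with τ₀=1/σ₀² and τ_data=n/σ².
Here τ₀ = 1/98.6 = 0.010142 and τ_data = 20/54.0 = 0.370370, so τ_n = 0.380512.
Rearranging for μ₀: μ₀ = (μ_n·τ_n − τ_data·x̄)/τ₀ = (17.4003·0.380512 − 0.370370·18.0) / 0.010142 = -0.045637/0.010142 ≈ -4.5.

μ₀ = -4.5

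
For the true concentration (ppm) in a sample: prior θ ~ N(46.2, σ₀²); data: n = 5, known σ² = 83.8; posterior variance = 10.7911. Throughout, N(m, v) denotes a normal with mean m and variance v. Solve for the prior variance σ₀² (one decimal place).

Posterior precision equals prior precision plus data precision: 1/σ_n² = 1/σ₀² + n/σ².
So 1/σ₀² = 1/10.7911 − 5/83.8 = 0.092669 − 0.059666 = 0.033003.
Hence σ₀² = 1/0.033003 ≈ 30.3.

σ₀² = 30.3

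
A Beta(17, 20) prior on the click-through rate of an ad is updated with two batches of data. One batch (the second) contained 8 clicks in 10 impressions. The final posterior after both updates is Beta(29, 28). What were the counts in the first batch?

4 clicks and 6 non-clicks

Because Beta–binomial updating is additive in the counts, the combined data contributed (α_post−α_prior, β_post−β_prior) successes and failures.
Total across both batches: 29−17=12 clicks, 28−20=8 non-clicks.
Subtract the second batch: 12−8=4 clicks and 8−2=6 non-clicks.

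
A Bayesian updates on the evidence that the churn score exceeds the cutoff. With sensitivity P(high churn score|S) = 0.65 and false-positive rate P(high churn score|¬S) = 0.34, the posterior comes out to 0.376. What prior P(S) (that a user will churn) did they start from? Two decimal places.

Bayes' rule in odds form gives O(S|E) = O(S)·[P(E|S)/P(E|¬S)], hence O(S) = O(S|E)/LR.
Posterior odds = 0.376/(1−0.376) = 0.6026. LR = 0.65/0.34 = 1.9118.
Prior odds = 0.6026/1.9118 = 0.3152, so P(S) = 0.3152/(1+0.3152) ≈ 0.24.

P(S) = 0.24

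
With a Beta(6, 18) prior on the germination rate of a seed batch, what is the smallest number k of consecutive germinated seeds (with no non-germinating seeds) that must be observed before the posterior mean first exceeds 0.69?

k = 35

After k germinated seeds and 0 non-germinating seeds the posterior is Beta(6+k, 18), with mean (6+k)/(6+18+k).
Set (6+k)/(24+k) > 0.69 and solve: k > (0.69·24 − 6)/(1 − 0.69) = 34.065.
The smallest integer exceeding 34.065 is 35, and checking k=35: (41)/(59) = 0.6949 > 0.69.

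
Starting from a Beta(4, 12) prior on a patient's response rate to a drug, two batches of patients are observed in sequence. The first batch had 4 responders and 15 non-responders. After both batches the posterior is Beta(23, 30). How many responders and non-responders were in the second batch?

Sequential conjugate updates are equivalent to a single update on the pooled data, so total successes = posterior α − prior α and total failures = posterior β − prior β.
Total across both batches: 23−4=19 responders, 30−12=18 non-responders.
Subtract the first batch: 19−4=15 responders and 18−15=3 non-responders.

15 responders and 3 non-responders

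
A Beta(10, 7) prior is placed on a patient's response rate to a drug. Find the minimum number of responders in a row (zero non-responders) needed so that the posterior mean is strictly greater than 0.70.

After k responders and 0 non-responders the posterior is Beta(10+k, 7), with mean (10+k)/(10+7+k).
Set (10+k)/(17+k) > 0.70 and solve: k > (0.70·17 − 10)/(1 − 0.70) = 6.333.
The smallest integer exceeding 6.333 is 7.

k = 7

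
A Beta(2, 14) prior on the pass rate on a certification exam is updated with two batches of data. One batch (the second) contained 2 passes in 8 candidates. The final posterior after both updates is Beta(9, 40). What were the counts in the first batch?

5 passes and 20 failures

Because Beta–binomial updating is additive in the counts, the combined data contributed (α_post−α_prior, β_post−β_prior) successes and failures.
Total across both batches: 9−2=7 passes, 40−14=26 failures.
Subtract the second batch: 7−2=5 passes and 26−6=20 failures.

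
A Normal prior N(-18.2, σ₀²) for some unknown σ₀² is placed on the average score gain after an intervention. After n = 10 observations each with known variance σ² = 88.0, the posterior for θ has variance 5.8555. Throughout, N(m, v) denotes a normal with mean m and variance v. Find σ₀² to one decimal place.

σ₀² = 17.5

Posterior precision equals prior precision plus data precision: 1/σ_n² = 1/σ₀² + n/σ².
So 1/σ₀² = 1/5.8555 − 10/88.0 = 0.170780 − 0.113636 = 0.057144.
Hence σ₀² = 1/0.057144 ≈ 17.5.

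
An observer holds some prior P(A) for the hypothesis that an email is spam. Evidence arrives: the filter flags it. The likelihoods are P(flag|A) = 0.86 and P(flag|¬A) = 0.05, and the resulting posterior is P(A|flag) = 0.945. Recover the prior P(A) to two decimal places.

P(A) = 0.50

In odds form, posterior odds = prior odds × likelihood ratio, so prior odds = posterior odds ÷ LR.
Posterior odds = 0.945/(1−0.945) = 17.1818. LR = 0.86/0.05 = 17.2000.
Prior odds = 17.1818/17.2000 = 0.9989, so P(A) = 0.9989/(1+0.9989) ≈ 0.50.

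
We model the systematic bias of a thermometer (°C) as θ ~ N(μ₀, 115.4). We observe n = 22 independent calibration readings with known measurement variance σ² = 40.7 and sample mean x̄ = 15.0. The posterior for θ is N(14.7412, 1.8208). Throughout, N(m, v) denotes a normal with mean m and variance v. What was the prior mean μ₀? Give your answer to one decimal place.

μ₀ = -1.4

With known observation variance, the Normal–Normal posterior has precision τ_n = τ₀ + n/σ² and mean μ_n = (τ₀μ₀ + (n/σ²)x̄)/τ_n.
Here τ₀ = 1/115.4 = 0.008666 and τ_data = 22/40.7 = 0.540541, so τ_n = 0.549207.
Rearranging for μ₀: μ₀ = (μ_n·τ_n − τ_data·x̄)/τ₀ = (14.7412·0.549207 − 0.540541·15.0) / 0.008666 = -0.012145/0.008666 ≈ -1.4.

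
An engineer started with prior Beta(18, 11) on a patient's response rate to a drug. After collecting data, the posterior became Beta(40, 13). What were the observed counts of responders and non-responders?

22 responders and 2 non-responders

Under Beta–binomial conjugacy the posterior parameters are (α+s, β+f).
So s = 40 − 18 = 22 and f = 13 − 11 = 2.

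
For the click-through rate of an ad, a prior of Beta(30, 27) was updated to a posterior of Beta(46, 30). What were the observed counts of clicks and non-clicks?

A Beta(a, b) prior with s successes and f failures in binomial data gives a Beta(a+s, b+f) posterior.
So s = 46 − 30 = 16 and f = 30 − 27 = 3.

16 clicks and 3 non-clicks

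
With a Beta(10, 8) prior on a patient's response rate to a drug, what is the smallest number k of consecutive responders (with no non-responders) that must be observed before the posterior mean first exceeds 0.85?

After k responders and 0 non-responders the posterior is Beta(10+k, 8), with mean (10+k)/(10+8+k).
Set (10+k)/(18+k) > 0.85 and solve: k > (0.85·18 − 10)/(1 − 0.85) = 35.333.
The smallest integer exceeding 35.333 is 36.

k = 36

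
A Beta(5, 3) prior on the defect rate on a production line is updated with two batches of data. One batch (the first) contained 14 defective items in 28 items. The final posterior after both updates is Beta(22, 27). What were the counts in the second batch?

3 defective items and 10 good items

Sequential conjugate updates are equivalent to a single update on the pooled data, so total successes = posterior α − prior α and total failures = posterior β − prior β.
Total across both batches: 22−5=17 defective items, 27−3=24 good items.
Subtract the first batch: 17−14=3 defective items and 24−14=10 good items.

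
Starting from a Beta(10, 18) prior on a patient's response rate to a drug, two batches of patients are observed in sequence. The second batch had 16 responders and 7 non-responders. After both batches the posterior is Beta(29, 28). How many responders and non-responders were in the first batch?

3 responders and 3 non-responders

Because Beta–binomial updating is additive in the counts, the combined data contributed (α_post−α_prior, β_post−β_prior) successes and failures.
Total across both batches: 29−10=19 responders, 28−18=10 non-responders.
Subtract the second batch: 19−16=3 responders and 10−7=3 non-responders.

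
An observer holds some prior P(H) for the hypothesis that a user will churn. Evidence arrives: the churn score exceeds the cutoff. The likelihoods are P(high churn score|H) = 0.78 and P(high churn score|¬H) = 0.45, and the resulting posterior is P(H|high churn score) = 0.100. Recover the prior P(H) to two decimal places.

In odds form, posterior odds = prior odds × likelihood ratio, so prior odds = posterior odds ÷ LR.
Posterior odds = 0.100/(1−0.100) = 0.1111. LR = 0.78/0.45 = 1.7333.
Prior odds = 0.1111/1.7333 = 0.0641, so P(H) = 0.0641/(1+0.0641) ≈ 0.06.

P(H) = 0.06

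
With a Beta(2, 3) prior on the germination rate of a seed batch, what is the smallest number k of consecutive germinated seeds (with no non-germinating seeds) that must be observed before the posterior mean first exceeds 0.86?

After k germinated seeds and 0 non-germinating seeds the posterior is Beta(2+k, 3), with mean (2+k)/(2+3+k).
Set (2+k)/(5+k) > 0.86 and solve: k > (0.86·5 − 2)/(1 − 0.86) = 16.429.
The smallest integer exceeding 16.429 is 17, and checking k=17: (19)/(22) = 0.8636 > 0.86.

k = 17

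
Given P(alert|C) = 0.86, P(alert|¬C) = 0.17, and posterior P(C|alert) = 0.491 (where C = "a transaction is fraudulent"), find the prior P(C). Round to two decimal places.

Bayes' rule in odds form gives O(C|E) = O(C)·[P(E|C)/P(E|¬C)], hence O(C) = O(C|E)/LR.
Posterior odds = 0.491/(1−0.491) = 0.9646. LR = 0.86/0.17 = 5.0588.
Prior odds = 0.9646/5.0588 = 0.1907, so P(C) = 0.1907/(1+0.1907) ≈ 0.16.

P(C) = 0.16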